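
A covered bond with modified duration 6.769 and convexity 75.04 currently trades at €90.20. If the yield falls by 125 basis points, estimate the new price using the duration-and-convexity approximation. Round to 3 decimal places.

Duration effect: -D_mod·Δy = -6.769 × (-0.0125) = +0.0846125
Convexity effect: ½·C·(Δy)² = 0.5 × 75.04 × (-0.0125)² = +0.0058625
ΔP/P ≈ +0.0846125 + 0.0058625 = +0.090475
New price ≈ 90.20 × (1 + 0.090475) = 98.360845.

€98.361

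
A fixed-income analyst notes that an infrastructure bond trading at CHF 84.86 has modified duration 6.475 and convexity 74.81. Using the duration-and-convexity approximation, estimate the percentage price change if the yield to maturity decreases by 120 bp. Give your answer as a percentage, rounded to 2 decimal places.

Duration effect: -D_mod·Δy = -6.475 × (-0.012) = +0.077700
Convexity effect: ½·C·(Δy)² = 0.5 × 74.81 × (-0.012)² = +0.00538632
ΔP/P ≈ +0.077700 + 0.00538632 = +0.08308632
= +8.308632%.

+8.31%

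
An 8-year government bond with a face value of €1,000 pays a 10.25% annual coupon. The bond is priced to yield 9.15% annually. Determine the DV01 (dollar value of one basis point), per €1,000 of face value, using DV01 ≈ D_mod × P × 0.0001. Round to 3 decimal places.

€0.573

Periodic yield y = 0.0915.
  t   CF        PV=CF/(1+0.0915)^t    t·PV
  1       102.50        93.9075        93.9075
  2       102.50        86.0352       172.0705
  3       102.50        78.8229       236.4688
  4       102.50        72.2152       288.8610
  5       102.50        66.1615       330.8074
  6       102.50        60.6152       363.6911
  7       102.50        55.5338       388.7369
  8     1,102.50       547.2537     4,378.0293
  Σ                  1,060.5451     6,252.5724
P = 1,060.5451; D_Mac = 5.89562 yrs; D_mod = 5.40139 yrs.
DV01 ≈ 5.40139 × 1,060.5451 × 0.0001 = 0.572842.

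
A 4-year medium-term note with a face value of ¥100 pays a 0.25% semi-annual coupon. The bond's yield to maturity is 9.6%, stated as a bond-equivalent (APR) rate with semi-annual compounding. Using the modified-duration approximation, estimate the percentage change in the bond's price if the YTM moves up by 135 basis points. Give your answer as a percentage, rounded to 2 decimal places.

Periodic yield y = 0.048. Modified duration first:
  t   CF        PV=CF/(1+0.048)^t    t·PV
  1        0.125         0.1193         0.1193
  2        0.125         0.1138         0.2276
  3        0.125         0.1086         0.3258
  4        0.125         0.1036         0.4145
  5        0.125         0.0989         0.4944
  6        0.125         0.0944         0.5661
  7        0.125         0.0900         0.6302
  8      100.125        68.8101       550.4809
  Σ                     69.5387       553.2588
P = 69.5387; D_Mac = 7.95613 half-year periods = 3.97807 yrs; D_mod = 3.97807/(1+0.048) = 3.79586 yrs.
ΔP/P ≈ -D_mod · Δy = -3.79586 × (+0.0135) = -0.051244 = -5.1244%.

-5.12%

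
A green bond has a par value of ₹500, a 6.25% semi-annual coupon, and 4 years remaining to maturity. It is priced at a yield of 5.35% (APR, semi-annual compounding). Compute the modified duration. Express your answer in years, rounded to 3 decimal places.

Periodic yield y = 0.02675. First find Macaulay duration:
  t   CF        PV=CF/(1+0.02675)^t    t·PV
  1       15.625        15.2179        15.2179
  2       15.625        14.8214        29.6429
  3       15.625        14.4353        43.3059
  4       15.625        14.0592        56.2369
  5       15.625        13.6929        68.4647
  6       15.625        13.3362        80.0171
  7       15.625        12.9887        90.9212
  8      515.625       417.4614     3,339.6908
  Σ                    516.0131     3,723.4974
P = 516.0131; Macaulay duration = 3,723.4974 / 516.0131 = 7.21590 half-year periods = 3.60795 years.
Modified duration = D_Mac / (1 + y) = 3.60795 / 1.02675 = 3.51395 years.

3.514 years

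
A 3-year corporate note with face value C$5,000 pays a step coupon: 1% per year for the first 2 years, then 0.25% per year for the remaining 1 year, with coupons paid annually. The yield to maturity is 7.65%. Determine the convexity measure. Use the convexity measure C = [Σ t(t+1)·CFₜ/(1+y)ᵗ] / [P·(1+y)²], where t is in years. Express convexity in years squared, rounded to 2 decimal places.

With y = 0.0765:
  t   CF        PV=CF/(1+0.0765)^t    t·PV        t(t+1)·PV
  1        50.00        46.4468        46.4468          92.8936
  2        50.00        43.1461        86.2923         258.8768
  3     5,012.50     4,018.0217    12,054.0652      48,216.2610
  Σ                  4,107.6147    12,186.8043      48,568.0315
P = 4,107.6147.
Convexity = Σ t(t+1)·PV / [P·(1+y)²] = 48,568.0315 / (4,107.6147 × 1.158852) = 10.20311.

10.20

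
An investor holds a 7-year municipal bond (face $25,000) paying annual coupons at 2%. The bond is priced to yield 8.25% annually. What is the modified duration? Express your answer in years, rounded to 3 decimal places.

6.000 years

Periodic yield y = 0.0825. First find Macaulay duration:
  t   CF        PV=CF/(1+0.0825)^t    t·PV
  1       500.00       461.8938       461.8938
  2       500.00       426.6917       853.3834
  3       500.00       394.1725     1,182.5174
  4       500.00       364.1316     1,456.5264
  5       500.00       336.3802     1,681.9012
  6       500.00       310.7439     1,864.4632
  7    25,500.00    14,640.1270   102,480.8893
  Σ                 16,934.1407   109,981.5747
P = 16,934.1407; Macaulay duration = 109,981.5747 / 16,934.1407 = 6.49467 years.
Modified duration = D_Mac / (1 + y) = 6.49467 / 1.0825 = 5.99969 years.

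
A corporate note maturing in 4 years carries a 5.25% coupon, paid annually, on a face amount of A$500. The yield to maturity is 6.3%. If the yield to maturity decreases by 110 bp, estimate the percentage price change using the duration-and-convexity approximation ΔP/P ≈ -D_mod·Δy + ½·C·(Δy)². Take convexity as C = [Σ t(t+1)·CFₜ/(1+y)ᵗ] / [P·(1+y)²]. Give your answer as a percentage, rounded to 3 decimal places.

With y = 0.063:
  t   CF        PV=CF/(1+0.063)^t    t·PV        t(t+1)·PV
  1        26.25        24.6943        24.6943          49.3885
  2        26.25        23.2307        46.4615         139.3844
  3        26.25        21.8539        65.5618         262.2471
  4       526.25       412.1536     1,648.6142       8,243.0711
  Σ                    481.9325     1,785.3317       8,694.0911
P = 481.9325; D_Mac = 3.70453 yrs; D_mod = 3.48497 yrs; C = 15.96509.
Duration effect: -3.48497 × (-0.011) = +0.038335
Convexity effect: 0.5 × 15.96509 × (-0.011)² = +0.0009659
ΔP/P ≈ +0.038335 + 0.0009659 = +0.039301 = +3.9301%.

+3.930%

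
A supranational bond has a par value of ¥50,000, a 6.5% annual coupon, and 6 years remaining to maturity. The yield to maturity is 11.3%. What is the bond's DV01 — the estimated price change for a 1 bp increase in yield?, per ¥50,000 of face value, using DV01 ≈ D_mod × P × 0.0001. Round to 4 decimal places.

¥18.0861

Periodic yield y = 0.113.
  t   CF        PV=CF/(1+0.113)^t    t·PV
  1     3,250.00     2,920.0359     2,920.0359
  2     3,250.00     2,623.5723     5,247.1445
  3     3,250.00     2,357.2078     7,071.6234
  4     3,250.00     2,117.8866     8,471.5464
  5     3,250.00     1,902.8631     9,514.3154
  6    53,250.00    28,012.2908   168,073.7448
  Σ                 39,933.8565   201,298.4104
P = 39,933.8565; D_Mac = 5.04080 yrs; D_mod = 4.52902 yrs.
DV01 ≈ 4.52902 × 39,933.8565 × 0.0001 = 18.086111.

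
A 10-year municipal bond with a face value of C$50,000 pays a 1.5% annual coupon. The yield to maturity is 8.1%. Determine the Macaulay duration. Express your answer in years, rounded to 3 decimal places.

9.080 years

Periodic yield y = 0.081. Discount each cash flow and weight by its year:
  t   CF        PV=CF/(1+0.081)^t    t·PV
  1       750.00       693.8020       693.8020
  2       750.00       641.8150     1,283.6300
  3       750.00       593.7234     1,781.1703
  4       750.00       549.2354     2,196.9414
  5       750.00       508.0808     2,540.4041
  6       750.00       470.0100     2,820.0600
  7       750.00       434.7919     3,043.5430
  8       750.00       402.2126     3,217.7011
  9       750.00       372.0746     3,348.6714
  10   50,750.00    23,290.5158   232,905.1582
  Σ                 27,956.2616   253,831.0815
Price P = Σ PV = 27,956.2616.
Macaulay duration = Σ(t·PV) / P = 253,831.0815 / 27,956.2616 = 9.07958 years.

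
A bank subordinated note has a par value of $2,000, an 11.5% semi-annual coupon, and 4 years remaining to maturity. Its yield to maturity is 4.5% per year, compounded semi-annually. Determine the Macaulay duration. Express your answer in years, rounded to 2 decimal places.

3.40 years

Periodic yield y = 0.0225. Discount each cash flow and weight by its period:
  t   CF        PV=CF/(1+0.0225)^t    t·PV
  1       115.00       112.4694       112.4694
  2       115.00       109.9946       219.9891
  3       115.00       107.5741       322.7224
  4       115.00       105.2070       420.8279
  5       115.00       102.8919       514.4596
  6       115.00       100.6278       603.7667
  7       115.00        98.4135       688.8944
  8     2,115.00     1,770.1246    14,160.9968
  Σ                  2,507.3029    17,044.1265
Price P = Σ PV = 2,507.3029.
Macaulay duration = Σ(t·PV) / P = 17,044.1265 / 2,507.3029 = 6.79779 half-year periods.
In years: 6.79779 / 2 = 3.39890 years.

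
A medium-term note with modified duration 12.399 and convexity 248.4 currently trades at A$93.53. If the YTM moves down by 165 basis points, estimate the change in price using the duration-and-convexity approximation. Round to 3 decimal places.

+A$22.297

Duration effect: -D_mod·Δy = -12.399 × (-0.0165) = +0.2045835
Convexity effect: ½·C·(Δy)² = 0.5 × 248.4 × (-0.0165)² = +0.03381345
ΔP/P ≈ +0.2045835 + 0.03381345 = +0.23839695
ΔP ≈ 93.53 × (+0.23839695) = +22.2972667335.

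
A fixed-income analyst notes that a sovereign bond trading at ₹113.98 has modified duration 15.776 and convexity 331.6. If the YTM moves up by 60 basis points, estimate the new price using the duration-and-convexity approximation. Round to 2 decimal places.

Duration effect: -D_mod·Δy = -15.776 × (+0.006) = -0.094656
Convexity effect: ½·C·(Δy)² = 0.5 × 331.6 × (0.006)² = +0.0059688
ΔP/P ≈ -0.094656 + 0.0059688 = -0.0886872
New price ≈ 113.98 × (1 - 0.0886872) = 103.871432944.

₹103.87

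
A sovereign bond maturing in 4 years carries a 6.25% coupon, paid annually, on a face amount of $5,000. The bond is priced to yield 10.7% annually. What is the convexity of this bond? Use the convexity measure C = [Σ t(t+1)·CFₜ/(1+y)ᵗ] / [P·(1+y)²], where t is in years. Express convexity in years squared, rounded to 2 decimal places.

With y = 0.107:
  t   CF        PV=CF/(1+0.107)^t    t·PV        t(t+1)·PV
  1       312.50       282.2945       282.2945         564.5890
  2       312.50       255.0086       510.0171       1,530.0514
  3       312.50       230.3600       691.0801       2,764.3206
  4     5,312.50     3,537.5978    14,150.3913      70,751.9567
  Σ                  4,305.2609    15,633.7831      75,610.9177
P = 4,305.2609.
Convexity = Σ t(t+1)·PV / [P·(1+y)²] = 75,610.9177 / (4,305.2609 × 1.225449) = 14.33144.

14.33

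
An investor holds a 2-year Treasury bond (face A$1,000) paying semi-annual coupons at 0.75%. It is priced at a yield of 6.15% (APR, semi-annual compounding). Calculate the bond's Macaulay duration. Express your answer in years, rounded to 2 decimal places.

1.99 years

Periodic yield y = 0.03075. Discount each cash flow and weight by its period:
  t   CF        PV=CF/(1+0.03075)^t    t·PV
  1         3.75         3.6381         3.6381
  2         3.75         3.5296         7.0592
  3         3.75         3.4243        10.2729
  4     1,003.75       889.2261     3,556.9043
  Σ                    899.8181     3,577.8745
Price P = Σ PV = 899.8181.
Macaulay duration = Σ(t·PV) / P = 3,577.8745 / 899.8181 = 3.97622 half-year periods.
In years: 3.97622 / 2 = 1.98811 years.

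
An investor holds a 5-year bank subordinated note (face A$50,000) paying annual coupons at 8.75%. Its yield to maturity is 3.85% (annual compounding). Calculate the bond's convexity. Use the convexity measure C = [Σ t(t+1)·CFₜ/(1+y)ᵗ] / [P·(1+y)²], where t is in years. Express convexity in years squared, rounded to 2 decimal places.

22.90

With y = 0.0385:
  t   CF        PV=CF/(1+0.0385)^t    t·PV        t(t+1)·PV
  1     4,375.00     4,212.8069     4,212.8069       8,425.6139
  2     4,375.00     4,056.6268     8,113.2536      24,339.7608
  3     4,375.00     3,906.2367    11,718.7101      46,874.8403
  4     4,375.00     3,761.4219    15,045.6878      75,228.4389
  5    54,375.00    45,015.9858   225,079.9292   1,350,479.5754
  Σ                 60,953.0782   264,170.3876   1,505,348.2292
P = 60,953.0782.
Convexity = Σ t(t+1)·PV / [P·(1+y)²] = 1,505,348.2292 / (60,953.0782 × 1.078482) = 22.89962.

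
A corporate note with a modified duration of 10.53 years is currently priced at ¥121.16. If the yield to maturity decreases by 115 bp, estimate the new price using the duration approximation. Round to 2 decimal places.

Duration approximation: ΔP/P ≈ -D_mod · Δy = -10.53 × (-0.0115) = +0.121095.
New price ≈ 121.16 × (1 + 0.121095) = 135.8318702.

¥135.83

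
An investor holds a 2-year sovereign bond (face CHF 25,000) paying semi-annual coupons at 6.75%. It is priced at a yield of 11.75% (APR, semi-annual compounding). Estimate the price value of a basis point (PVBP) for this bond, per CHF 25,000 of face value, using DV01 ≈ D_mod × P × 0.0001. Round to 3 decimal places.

CHF 4.095

Periodic yield y = 0.05875.
  t   CF        PV=CF/(1+0.05875)^t    t·PV
  1       843.75       796.9303       796.9303
  2       843.75       752.7087     1,505.4174
  3       843.75       710.9409     2,132.8228
  4    25,843.75    20,567.5157    82,270.0629
  Σ                 22,828.0957    86,705.2334
P = 22,828.0957; D_Mac = 3.79818 half-year periods = 1.89909 yrs; D_mod = 1.79371 yrs.
DV01 ≈ 1.79371 × 22,828.0957 × 0.0001 = 4.094698.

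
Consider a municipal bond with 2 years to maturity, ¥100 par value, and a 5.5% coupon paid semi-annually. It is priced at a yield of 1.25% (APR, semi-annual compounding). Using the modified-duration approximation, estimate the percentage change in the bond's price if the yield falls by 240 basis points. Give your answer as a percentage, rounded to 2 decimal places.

+4.59%

Periodic yield y = 0.00625. Modified duration first:
  t   CF        PV=CF/(1+0.00625)^t    t·PV
  1         2.75         2.7329         2.7329
  2         2.75         2.7159         5.4319
  3         2.75         2.6991         8.0972
  4       102.75       100.2209       400.8836
  Σ                    108.3688       417.1456
P = 108.3688; D_Mac = 3.84931 half-year periods = 1.92466 yrs; D_mod = 1.92466/(1+0.00625) = 1.91270 yrs.
ΔP/P ≈ -D_mod · Δy = -1.91270 × (-0.024) = +0.045905 = +4.5905%.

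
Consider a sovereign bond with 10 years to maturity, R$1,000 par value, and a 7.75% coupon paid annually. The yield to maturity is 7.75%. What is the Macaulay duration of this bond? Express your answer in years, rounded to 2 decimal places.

7.31 years

Periodic yield y = 0.0775. Discount each cash flow and weight by its year:
  t   CF        PV=CF/(1+0.0775)^t    t·PV
  1        77.50        71.9258        71.9258
  2        77.50        66.7524       133.5049
  3        77.50        61.9512       185.8537
  4        77.50        57.4953       229.9813
  5        77.50        53.3599       266.7997
  6        77.50        49.5220       297.1319
  7        77.50        45.9601       321.7205
  8        77.50        42.6544       341.2349
  9        77.50        39.5864       356.2778
  10    1,077.50       510.7925     5,107.9247
  Σ                  1,000.0000     7,312.3552
Price P = Σ PV = 1,000.0000.
Macaulay duration = Σ(t·PV) / P = 7,312.3552 / 1,000.0000 = 7.31236 years.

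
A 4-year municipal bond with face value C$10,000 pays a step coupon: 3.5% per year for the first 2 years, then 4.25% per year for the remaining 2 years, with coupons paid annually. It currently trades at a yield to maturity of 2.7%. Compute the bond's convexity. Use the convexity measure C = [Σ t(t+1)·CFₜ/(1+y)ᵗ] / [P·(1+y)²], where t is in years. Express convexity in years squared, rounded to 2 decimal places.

17.70

With y = 0.027:
  t   CF        PV=CF/(1+0.027)^t    t·PV        t(t+1)·PV
  1       350.00       340.7984       340.7984         681.5969
  2       350.00       331.8388       663.6776       1,991.0328
  3       425.00       392.3536     1,177.0607       4,708.2427
  4    10,425.00     9,371.1802    37,484.7208     187,423.6041
  Σ                 10,436.1710    39,666.2575     194,804.4765
P = 10,436.1710.
Convexity = Σ t(t+1)·PV / [P·(1+y)²] = 194,804.4765 / (10,436.1710 × 1.054729) = 17.69770.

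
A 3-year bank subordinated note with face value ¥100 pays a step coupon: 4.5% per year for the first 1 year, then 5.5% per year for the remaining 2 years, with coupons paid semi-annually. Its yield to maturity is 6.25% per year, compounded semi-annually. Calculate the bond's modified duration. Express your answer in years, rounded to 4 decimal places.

Periodic yield y = 0.03125. First find Macaulay duration:
  t   CF        PV=CF/(1+0.03125)^t    t·PV
  1         2.25         2.1818         2.1818
  2         2.25         2.1157         4.2314
  3         2.75         2.5075         7.5225
  4         2.75         2.4315         9.7261
  5         2.75         2.3578        11.7892
  6       102.75        85.4276       512.5654
  Σ                     97.0219       548.0164
P = 97.0219; Macaulay duration = 548.0164 / 97.0219 = 5.64838 half-year periods = 2.82419 years.
Modified duration = D_Mac / (1 + y) = 2.82419 / 1.03125 = 2.73861 years.

2.7386 years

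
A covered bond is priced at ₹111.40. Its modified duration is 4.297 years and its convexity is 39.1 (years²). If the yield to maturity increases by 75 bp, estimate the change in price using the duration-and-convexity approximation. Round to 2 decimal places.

Duration effect: -D_mod·Δy = -4.297 × (+0.0075) = -0.0322275
Convexity effect: ½·C·(Δy)² = 0.5 × 39.1 × (0.0075)² = +0.0010996875
ΔP/P ≈ -0.0322275 + 0.0010996875 = -0.0311278125
ΔP ≈ 111.40 × (-0.0311278125) = -3.4676383125.

-₹3.47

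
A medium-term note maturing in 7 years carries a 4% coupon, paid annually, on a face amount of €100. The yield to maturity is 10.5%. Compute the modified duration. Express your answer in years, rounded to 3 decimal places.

Periodic yield y = 0.105. First find Macaulay duration:
  t   CF        PV=CF/(1+0.105)^t    t·PV
  1         4.00         3.6199         3.6199
  2         4.00         3.2759         6.5519
  3         4.00         2.9646         8.8939
  4         4.00         2.6829        10.7318
  5         4.00         2.4280        12.1400
  6         4.00         2.1973        13.1837
  7       104.00        51.7008       361.9057
  Σ                     68.8695       417.0269
P = 68.8695; Macaulay duration = 417.0269 / 68.8695 = 6.05532 years.
Modified duration = D_Mac / (1 + y) = 6.05532 / 1.105 = 5.47993 years.

5.480 years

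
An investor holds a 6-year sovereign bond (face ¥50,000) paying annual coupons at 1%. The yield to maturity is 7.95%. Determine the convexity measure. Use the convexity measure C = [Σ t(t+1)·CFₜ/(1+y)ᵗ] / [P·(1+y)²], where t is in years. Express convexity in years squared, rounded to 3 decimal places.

With y = 0.0795:
  t   CF        PV=CF/(1+0.0795)^t    t·PV        t(t+1)·PV
  1       500.00       463.1774       463.1774         926.3548
  2       500.00       429.0666       858.1332       2,574.3996
  3       500.00       397.4679     1,192.4037       4,769.6148
  4       500.00       368.1963     1,472.7852       7,363.9260
  5       500.00       341.0804     1,705.4020      10,232.4122
  6    50,500.00    31,912.1084   191,472.6502   1,340,308.5515
  Σ                 33,911.0970   197,164.5517   1,366,175.2589
P = 33,911.0970.
Convexity = Σ t(t+1)·PV / [P·(1+y)²] = 1,366,175.2589 / (33,911.0970 × 1.165320) = 34.57158.

34.572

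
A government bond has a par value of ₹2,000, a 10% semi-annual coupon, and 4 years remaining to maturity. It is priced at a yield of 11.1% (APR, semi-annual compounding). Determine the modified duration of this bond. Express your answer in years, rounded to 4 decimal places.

3.2029 years

Periodic yield y = 0.0555. First find Macaulay duration:
  t   CF        PV=CF/(1+0.0555)^t    t·PV
  1       100.00        94.7418        94.7418
  2       100.00        89.7601       179.5203
  3       100.00        85.0404       255.1212
  4       100.00        80.5688       322.2753
  5       100.00        76.3324       381.6619
  6       100.00        72.3187       433.9122
  7       100.00        68.5161       479.6124
  8     2,100.00     1,363.1806    10,905.4447
  Σ                  1,930.4589    13,052.2898
P = 1,930.4589; Macaulay duration = 13,052.2898 / 1,930.4589 = 6.76124 half-year periods = 3.38062 years.
Modified duration = D_Mac / (1 + y) = 3.38062 / 1.0555 = 3.20286 years.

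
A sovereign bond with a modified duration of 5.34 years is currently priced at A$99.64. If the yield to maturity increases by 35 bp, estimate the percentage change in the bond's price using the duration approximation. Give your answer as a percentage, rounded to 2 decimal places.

Duration approximation: ΔP/P ≈ -D_mod · Δy = -5.34 × (+0.0035) = -0.018690.
As a percentage: -1.8690%.

-1.87%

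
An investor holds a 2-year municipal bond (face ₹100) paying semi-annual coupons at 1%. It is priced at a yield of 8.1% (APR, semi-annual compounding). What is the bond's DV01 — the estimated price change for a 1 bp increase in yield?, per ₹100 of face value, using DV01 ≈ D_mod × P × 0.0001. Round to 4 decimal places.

₹0.0166

Periodic yield y = 0.0405.
  t   CF        PV=CF/(1+0.0405)^t    t·PV
  1         0.50         0.4805         0.4805
  2         0.50         0.4618         0.9237
  3         0.50         0.4439         1.3316
  4       100.50        85.7428       342.9712
  Σ                     87.1290       345.7070
P = 87.1290; D_Mac = 3.96776 half-year periods = 1.98388 yrs; D_mod = 1.90666 yrs.
DV01 ≈ 1.90666 × 87.1290 × 0.0001 = 0.016613.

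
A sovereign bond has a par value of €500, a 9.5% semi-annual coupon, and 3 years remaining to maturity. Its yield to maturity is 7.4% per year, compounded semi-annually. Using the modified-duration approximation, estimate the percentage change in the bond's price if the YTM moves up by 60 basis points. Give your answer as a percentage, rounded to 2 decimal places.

-1.56%

Periodic yield y = 0.037. Modified duration first:
  t   CF        PV=CF/(1+0.037)^t    t·PV
  1        23.75        22.9026        22.9026
  2        23.75        22.0854        44.1709
  3        23.75        21.2974        63.8923
  4        23.75        20.5375        82.1502
  5        23.75        19.8048        99.0239
  6       523.75       421.1642     2,526.9855
  Σ                    527.7921     2,839.1253
P = 527.7921; D_Mac = 5.37925 half-year periods = 2.68962 yrs; D_mod = 2.68962/(1+0.037) = 2.59366 yrs.
ΔP/P ≈ -D_mod · Δy = -2.59366 × (+0.006) = -0.015562 = -1.5562%.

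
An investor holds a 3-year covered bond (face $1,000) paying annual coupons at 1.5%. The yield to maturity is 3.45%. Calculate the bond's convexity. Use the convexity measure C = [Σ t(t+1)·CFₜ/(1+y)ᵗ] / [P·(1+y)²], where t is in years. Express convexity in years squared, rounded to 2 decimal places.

10.99

With y = 0.0345:
  t   CF        PV=CF/(1+0.0345)^t    t·PV        t(t+1)·PV
  1        15.00        14.4998        14.4998          28.9995
  2        15.00        14.0162        28.0324          84.0972
  3     1,015.00       916.7999     2,750.3997      11,001.5988
  Σ                    945.3159     2,792.9319      11,114.6955
P = 945.3159.
Convexity = Σ t(t+1)·PV / [P·(1+y)²] = 11,114.6955 / (945.3159 × 1.070190) = 10.98651.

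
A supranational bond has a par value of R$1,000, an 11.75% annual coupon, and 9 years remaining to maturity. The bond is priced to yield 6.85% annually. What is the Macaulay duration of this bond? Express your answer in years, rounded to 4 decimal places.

6.4116 years

Periodic yield y = 0.0685. Discount each cash flow and weight by its year:
  t   CF        PV=CF/(1+0.0685)^t    t·PV
  1       117.50       109.9672       109.9672
  2       117.50       102.9174       205.8348
  3       117.50        96.3195       288.9585
  4       117.50        90.1446       360.5784
  5       117.50        84.3656       421.8278
  6       117.50        78.9570       473.7421
  7       117.50        73.8952       517.2663
  8       117.50        69.1579       553.2630
  9     1,117.50       615.5691     5,540.1217
  Σ                  1,321.2935     8,471.5600
Price P = Σ PV = 1,321.2935.
Macaulay duration = Σ(t·PV) / P = 8,471.5600 / 1,321.2935 = 6.41157 years.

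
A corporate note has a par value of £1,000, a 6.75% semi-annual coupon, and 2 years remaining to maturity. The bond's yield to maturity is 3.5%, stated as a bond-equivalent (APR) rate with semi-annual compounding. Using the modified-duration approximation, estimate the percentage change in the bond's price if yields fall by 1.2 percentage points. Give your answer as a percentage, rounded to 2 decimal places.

+2.25%

Periodic yield y = 0.0175. Modified duration first:
  t   CF        PV=CF/(1+0.0175)^t    t·PV
  1        33.75        33.1695        33.1695
  2        33.75        32.5990        65.1981
  3        33.75        32.0384        96.1151
  4     1,033.75       964.4459     3,857.7834
  Σ                  1,062.2528     4,052.2662
P = 1,062.2528; D_Mac = 3.81479 half-year periods = 1.90739 yrs; D_mod = 1.90739/(1+0.0175) = 1.87459 yrs.
ΔP/P ≈ -D_mod · Δy = -1.87459 × (-0.012) = +0.022495 = +2.2495%.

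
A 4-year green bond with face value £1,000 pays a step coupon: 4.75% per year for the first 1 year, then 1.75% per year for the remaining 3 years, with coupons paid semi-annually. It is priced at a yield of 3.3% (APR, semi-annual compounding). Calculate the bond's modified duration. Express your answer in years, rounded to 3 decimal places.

Periodic yield y = 0.0165. First find Macaulay duration:
  t   CF        PV=CF/(1+0.0165)^t    t·PV
  1        23.75        23.3645        23.3645
  2        23.75        22.9852        45.9705
  3         8.75         8.3308        24.9924
  4         8.75         8.1956        32.7822
  5         8.75         8.0625        40.3126
  6         8.75         7.9317        47.5899
  7         8.75         7.8029        54.6203
  8     1,008.75       884.9617     7,079.6937
  Σ                    971.6349     7,349.3262
P = 971.6349; Macaulay duration = 7,349.3262 / 971.6349 = 7.56388 half-year periods = 3.78194 years.
Modified duration = D_Mac / (1 + y) = 3.78194 / 1.0165 = 3.72055 years.

3.721 years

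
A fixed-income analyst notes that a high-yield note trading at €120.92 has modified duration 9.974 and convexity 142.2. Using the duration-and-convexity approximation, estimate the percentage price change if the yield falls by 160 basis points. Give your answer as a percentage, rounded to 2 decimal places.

Duration effect: -D_mod·Δy = -9.974 × (-0.016) = +0.159584
Convexity effect: ½·C·(Δy)² = 0.5 × 142.2 × (-0.016)² = +0.0182016
ΔP/P ≈ +0.159584 + 0.0182016 = +0.1777856
= +17.77856%.

+17.78%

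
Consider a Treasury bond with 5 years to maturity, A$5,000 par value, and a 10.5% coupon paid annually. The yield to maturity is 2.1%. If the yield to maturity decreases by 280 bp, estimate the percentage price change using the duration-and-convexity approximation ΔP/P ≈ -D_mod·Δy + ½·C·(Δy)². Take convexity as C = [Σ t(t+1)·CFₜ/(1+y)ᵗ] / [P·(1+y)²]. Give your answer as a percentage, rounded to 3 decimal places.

With y = 0.021:
  t   CF        PV=CF/(1+0.021)^t    t·PV        t(t+1)·PV
  1       525.00       514.2018       514.2018       1,028.4035
  2       525.00       503.6256     1,007.2512       3,021.7537
  3       525.00       493.2670     1,479.8011       5,919.2042
  4       525.00       483.1215     1,932.4859       9,662.4293
  5     5,525.00     4,979.7045    24,898.5225     149,391.1349
  Σ                  6,973.9204    29,832.2624     169,022.9258
P = 6,973.9204; D_Mac = 4.27769 yrs; D_mod = 4.18971 yrs; C = 23.24969.
Duration effect: -4.18971 × (-0.028) = +0.117312
Convexity effect: 0.5 × 23.24969 × (-0.028)² = +0.0091139
ΔP/P ≈ +0.117312 + 0.0091139 = +0.126426 = +12.6426%.

+12.643%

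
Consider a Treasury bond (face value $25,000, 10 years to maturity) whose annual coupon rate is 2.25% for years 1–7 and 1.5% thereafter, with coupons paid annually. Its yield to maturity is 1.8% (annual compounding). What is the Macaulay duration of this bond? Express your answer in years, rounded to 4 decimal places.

Periodic yield y = 0.018. Discount each cash flow and weight by its year:
  t   CF        PV=CF/(1+0.018)^t    t·PV
  1       562.50       552.5540       552.5540
  2       562.50       542.7839     1,085.5678
  3       562.50       533.1866     1,599.5597
  4       562.50       523.7589     2,095.0356
  5       562.50       514.4979     2,572.4897
  6       562.50       505.4007     3,032.4043
  7       562.50       496.4644     3,475.2506
  8       375.00       325.1240     2,600.9921
  9       375.00       319.3753     2,874.3773
  10   25,375.00    21,228.9381   212,289.3811
  Σ                 25,542.0838   232,177.6122
Price P = Σ PV = 25,542.0838.
Macaulay duration = Σ(t·PV) / P = 232,177.6122 / 25,542.0838 = 9.09000 years.

9.0900 years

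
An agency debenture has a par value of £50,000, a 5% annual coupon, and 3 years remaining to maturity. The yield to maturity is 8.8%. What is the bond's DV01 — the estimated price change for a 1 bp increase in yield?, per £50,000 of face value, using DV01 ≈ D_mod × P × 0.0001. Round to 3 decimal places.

Periodic yield y = 0.088.
  t   CF        PV=CF/(1+0.088)^t    t·PV
  1     2,500.00     2,297.7941     2,297.7941
  2     2,500.00     2,111.9431     4,223.8862
  3    52,500.00    40,763.6081   122,290.8242
  Σ                 45,173.3453   128,812.5046
P = 45,173.3453; D_Mac = 2.85152 yrs; D_mod = 2.62088 yrs.
DV01 ≈ 2.62088 × 45,173.3453 × 0.0001 = 11.839385.

£11.839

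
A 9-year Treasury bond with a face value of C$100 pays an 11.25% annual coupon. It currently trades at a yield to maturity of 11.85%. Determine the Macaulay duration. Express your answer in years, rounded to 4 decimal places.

Periodic yield y = 0.1185. Discount each cash flow and weight by its year:
  t   CF        PV=CF/(1+0.1185)^t    t·PV
  1        11.25        10.0581        10.0581
  2        11.25         8.9925        17.9850
  3        11.25         8.0398        24.1194
  4        11.25         7.1880        28.7520
  5        11.25         6.4265        32.1324
  6        11.25         5.7456        34.4737
  7        11.25         5.1369        35.9583
  8        11.25         4.5927        36.7413
  9       111.25        40.6047       365.4421
  Σ                     96.7847       585.6623
Price P = Σ PV = 96.7847.
Macaulay duration = Σ(t·PV) / P = 585.6623 / 96.7847 = 6.05118 years.

6.0512 years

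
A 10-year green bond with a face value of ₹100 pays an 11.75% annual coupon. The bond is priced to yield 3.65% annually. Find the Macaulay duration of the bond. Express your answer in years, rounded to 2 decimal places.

Periodic yield y = 0.0365. Discount each cash flow and weight by its year:
  t   CF        PV=CF/(1+0.0365)^t    t·PV
  1        11.75        11.3362        11.3362
  2        11.75        10.9370        21.8741
  3        11.75        10.5519        31.6556
  4        11.75        10.1803        40.7212
  5        11.75         9.8218        49.1090
  6        11.75         9.4759        56.8556
  7        11.75         9.1422        63.9957
  8        11.75         8.8203        70.5624
  9        11.75         8.5097        76.5873
  10      111.75        78.0826       780.8264
  Σ                    166.8581     1,203.5235
Price P = Σ PV = 166.8581.
Macaulay duration = Σ(t·PV) / P = 1,203.5235 / 166.8581 = 7.21286 years.

7.21 years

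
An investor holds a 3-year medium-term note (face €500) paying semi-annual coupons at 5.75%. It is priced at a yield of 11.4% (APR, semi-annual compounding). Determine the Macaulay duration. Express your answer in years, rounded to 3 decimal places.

Periodic yield y = 0.057. Discount each cash flow and weight by its period:
  t   CF        PV=CF/(1+0.057)^t    t·PV
  1       14.375        13.5998        13.5998
  2       14.375        12.8664        25.7328
  3       14.375        12.1726        36.5178
  4       14.375        11.5162        46.0647
  5       14.375        10.8951        54.4757
  6      514.375       368.8331     2,212.9988
  Σ                    429.8833     2,389.3896
Price P = Σ PV = 429.8833.
Macaulay duration = Σ(t·PV) / P = 2,389.3896 / 429.8833 = 5.55823 half-year periods.
In years: 5.55823 / 2 = 2.77911 years.

2.779 years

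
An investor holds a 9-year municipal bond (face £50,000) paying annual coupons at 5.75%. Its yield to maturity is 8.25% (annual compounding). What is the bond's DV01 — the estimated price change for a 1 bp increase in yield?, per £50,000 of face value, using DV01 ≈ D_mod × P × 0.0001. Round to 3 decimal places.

£27.717

Periodic yield y = 0.0825.
  t   CF        PV=CF/(1+0.0825)^t    t·PV
  1     2,875.00     2,655.8891     2,655.8891
  2     2,875.00     2,453.4773     4,906.9545
  3     2,875.00     2,266.4917     6,799.4751
  4     2,875.00     2,093.7568     8,375.0271
  5     2,875.00     1,934.1864     9,670.9320
  6     2,875.00     1,786.7773    10,720.6636
  7     2,875.00     1,650.6026    11,554.2179
  8     2,875.00     1,524.8061    12,198.4485
  9    52,875.00    25,905.9328   233,153.3955
  Σ                 42,271.9200   300,035.0033
P = 42,271.9200; D_Mac = 7.09774 yrs; D_mod = 6.55680 yrs.
DV01 ≈ 6.55680 × 42,271.9200 × 0.0001 = 27.716859.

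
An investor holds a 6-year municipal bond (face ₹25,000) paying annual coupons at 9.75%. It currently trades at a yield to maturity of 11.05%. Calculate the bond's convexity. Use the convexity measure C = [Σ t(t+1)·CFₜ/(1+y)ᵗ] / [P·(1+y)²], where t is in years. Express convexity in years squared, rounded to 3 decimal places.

24.965

With y = 0.1105:
  t   CF        PV=CF/(1+0.1105)^t    t·PV        t(t+1)·PV
  1     2,437.50     2,194.9572     2,194.9572       4,389.9145
  2     2,437.50     1,976.5486     3,953.0972      11,859.2916
  3     2,437.50     1,779.8727     5,339.6180      21,358.4721
  4     2,437.50     1,602.7669     6,411.0677      32,055.3386
  5     2,437.50     1,443.2840     7,216.4202      43,298.5213
  6    27,437.50    14,629.6239    87,777.7432     614,444.2022
  Σ                 23,627.0533   112,892.9036     727,405.7403
P = 23,627.0533.
Convexity = Σ t(t+1)·PV / [P·(1+y)²] = 727,405.7403 / (23,627.0533 × 1.233210) = 24.96491.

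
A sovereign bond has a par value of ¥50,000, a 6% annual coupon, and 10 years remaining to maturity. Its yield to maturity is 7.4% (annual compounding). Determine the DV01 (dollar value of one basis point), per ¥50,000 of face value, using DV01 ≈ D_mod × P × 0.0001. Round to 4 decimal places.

¥32.2683

Periodic yield y = 0.074.
  t   CF        PV=CF/(1+0.074)^t    t·PV
  1     3,000.00     2,793.2961     2,793.2961
  2     3,000.00     2,600.8343     5,201.6687
  3     3,000.00     2,421.6335     7,264.9004
  4     3,000.00     2,254.7798     9,019.1191
  5     3,000.00     2,099.4225    10,497.1125
  6     3,000.00     1,954.7696    11,728.6173
  7     3,000.00     1,820.0834    12,740.5837
  8     3,000.00     1,694.6773    13,557.4181
  9     3,000.00     1,577.9118    14,201.2062
  10   53,000.00    25,955.7185   259,557.1853
  Σ                 45,173.1267   346,561.1074
P = 45,173.1267; D_Mac = 7.67184 yrs; D_mod = 7.14324 yrs.
DV01 ≈ 7.14324 × 45,173.1267 × 0.0001 = 32.268260.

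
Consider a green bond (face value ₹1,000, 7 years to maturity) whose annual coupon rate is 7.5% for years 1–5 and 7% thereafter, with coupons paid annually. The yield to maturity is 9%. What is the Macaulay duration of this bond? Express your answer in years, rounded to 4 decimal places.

5.6300 years

Periodic yield y = 0.09. Discount each cash flow and weight by its year:
  t   CF        PV=CF/(1+0.09)^t    t·PV
  1        75.00        68.8073        68.8073
  2        75.00        63.1260       126.2520
  3        75.00        57.9138       173.7413
  4        75.00        53.1319       212.5276
  5        75.00        48.7449       243.7243
  6        70.00        41.7387       250.4323
  7     1,070.00       585.3266     4,097.2865
  Σ                    918.7892     5,172.7712
Price P = Σ PV = 918.7892.
Macaulay duration = Σ(t·PV) / P = 5,172.7712 / 918.7892 = 5.62999 years.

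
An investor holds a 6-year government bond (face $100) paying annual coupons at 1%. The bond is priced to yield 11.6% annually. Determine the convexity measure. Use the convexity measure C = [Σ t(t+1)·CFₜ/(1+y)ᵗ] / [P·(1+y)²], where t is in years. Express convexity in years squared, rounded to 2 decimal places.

32.18

With y = 0.116:
  t   CF        PV=CF/(1+0.116)^t    t·PV        t(t+1)·PV
  1         1.00         0.8961         0.8961           1.7921
  2         1.00         0.8029         1.6058           4.8175
  3         1.00         0.7195         2.1584           8.6335
  4         1.00         0.6447         2.5787          12.8936
  5         1.00         0.5777         2.8883          17.3301
  6       101.00        52.2801       313.6805       2,195.7632
  Σ                     55.9209       323.8078       2,241.2300
P = 55.9209.
Convexity = Σ t(t+1)·PV / [P·(1+y)²] = 2,241.2300 / (55.9209 × 1.245456) = 32.17986.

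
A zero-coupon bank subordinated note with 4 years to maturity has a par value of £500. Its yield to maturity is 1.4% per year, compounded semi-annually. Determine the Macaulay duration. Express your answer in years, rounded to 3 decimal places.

4.000 years

A zero-coupon bond has a single cash flow at maturity, so its Macaulay duration equals its maturity: 4 years.
(Equivalently: 8 semi-annual periods ÷ 2 = 4 years.)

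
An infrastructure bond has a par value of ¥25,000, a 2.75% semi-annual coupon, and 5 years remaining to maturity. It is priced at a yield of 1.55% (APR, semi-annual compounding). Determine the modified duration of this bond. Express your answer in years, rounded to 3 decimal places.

4.679 years

Periodic yield y = 0.00775. First find Macaulay duration:
  t   CF        PV=CF/(1+0.00775)^t    t·PV
  1       343.75       341.1064       341.1064
  2       343.75       338.4832       676.9664
  3       343.75       335.8801     1,007.6403
  4       343.75       333.2971     1,333.1882
  5       343.75       330.7339     1,653.6694
  6       343.75       328.1904     1,969.1424
  7       343.75       325.6665     2,279.6654
  8       343.75       323.1620     2,585.2958
  9       343.75       320.6767     2,886.0906
  10   25,343.75    23,460.7995   234,607.9948
  Σ                 26,437.9957   249,340.7596
P = 26,437.9957; Macaulay duration = 249,340.7596 / 26,437.9957 = 9.43115 half-year periods = 4.71558 years.
Modified duration = D_Mac / (1 + y) = 4.71558 / 1.00775 = 4.67931 years.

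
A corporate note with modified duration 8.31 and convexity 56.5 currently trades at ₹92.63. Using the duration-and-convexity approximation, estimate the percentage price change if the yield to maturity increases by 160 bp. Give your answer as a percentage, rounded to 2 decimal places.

-12.57%

Duration effect: -D_mod·Δy = -8.31 × (+0.016) = -0.132960
Convexity effect: ½·C·(Δy)² = 0.5 × 56.5 × (0.016)² = +0.0072320
ΔP/P ≈ -0.132960 + 0.0072320 = -0.125728
= -12.5728%.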